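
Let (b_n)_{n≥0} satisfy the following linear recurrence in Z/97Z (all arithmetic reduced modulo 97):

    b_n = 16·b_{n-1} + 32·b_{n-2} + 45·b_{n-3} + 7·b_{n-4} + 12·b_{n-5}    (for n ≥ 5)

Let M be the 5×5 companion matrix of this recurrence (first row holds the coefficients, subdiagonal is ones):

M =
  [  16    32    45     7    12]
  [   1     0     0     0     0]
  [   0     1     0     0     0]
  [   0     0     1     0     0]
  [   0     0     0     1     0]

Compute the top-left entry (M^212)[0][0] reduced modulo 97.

(M^212)[0][0] is the top entry after applying M 212 times to the unit state (1, 0, 0, 0, 0). Equivalently it is h_{216} for the auxiliary sequence (h_n) obeying the same recurrence with h_4 = 1 and h_i = 0 for 0 ≤ i < 4:
h_5 = 16·1 + 32·0 + 45·0 + 7·0 + 12·0 = 16
h_6 = 16·16 + 32·1 + 45·0 + 7·0 + 12·0 = 94
h_7 = 16·94 + 32·16 + 45·1 + 7·0 + 12·0 = 24
h_8 = 16·24 + 32·94 + 45·16 + 7·1 + 12·0 = 45
h_9 = 16·45 + 32·24 + 45·94 + 7·16 + 12·1 = 22
h_10 = 16·22 + 32·45 + 45·24 + 7·94 + 12·16 = 36
Continuing the recurrence:
  h_11 = 42;  h_12 = 22;  h_13 = 33;  h_14 = 49;  h_15 = 64;  h_16 = 79
  h_17 = 95;  h_18 = 4;  h_19 = 32;  h_20 = 28;  h_21 = 64;  h_22 = 66
  h_23 = 77;  h_24 = 14;  h_25 = 40;  h_26 = 60;  h_27 = 30;  h_28 = 81
  h_29 = 69;  h_30 = 29;  h_31 = 69;  h_32 = 50;  h_33 = 45;  h_34 = 54
  h_35 = 50;  h_36 = 8;  h_37 = 29;  h_38 = 8;  h_39 = 86;  h_40 = 4
  h_41 = 80;  h_42 = 56;  h_43 = 66;  h_44 = 39;  h_45 = 44;  h_46 = 66
  h_47 = 18;  h_48 = 13;  h_49 = 68;  h_50 = 6;  h_51 = 89;  h_52 = 36
  h_53 = 58;  h_54 = 56;  h_55 = 23;  h_56 = 76;  h_57 = 72;  h_58 = 81
  h_59 = 93;  h_60 = 77;  h_61 = 54;  h_62 = 20;  h_63 = 55;  h_64 = 76
  h_65 = 37;  h_66 = 79;  h_67 = 91;  h_68 = 51;  h_69 = 15;  h_70 = 77
  h_71 = 63;  h_72 = 67;  h_73 = 92;  h_74 = 89;  h_75 = 18;  h_76 = 62
  h_77 = 37;  h_78 = 69;  h_79 = 64;  h_80 = 18;  h_81 = 42;  h_82 = 11
  h_83 = 17;  h_84 = 13;  h_85 = 11;  h_86 = 95;  h_87 = 89;  h_88 = 16
  h_89 = 46;  h_90 = 36;  h_91 = 69;  h_92 = 74;  h_93 = 94;  h_94 = 21
  h_95 = 23;  h_96 = 20;  h_97 = 55;  h_98 = 47;  h_99 = 42;  h_100 = 23
  h_101 = 87;  h_102 = 60;  h_103 = 11;  h_104 = 80;  h_105 = 76;  h_106 = 12
  h_107 = 37;  h_108 = 44;  h_109 = 40;  h_110 = 53;  h_111 = 49;  h_112 = 85
  h_113 = 10;  h_114 = 19;  h_115 = 93;  h_116 = 43;  h_117 = 80;  h_118 = 13
  h_119 = 53;  h_120 = 73;  h_121 = 63;  h_122 = 87;  h_123 = 42;  h_124 = 66
  h_125 = 66;  h_126 = 21;  h_127 = 63;  h_128 = 87;  h_129 = 78;  h_130 = 46
  h_131 = 80;  h_132 = 61;  h_133 = 18;  h_134 = 17;  h_135 = 49;  h_136 = 33
  h_137 = 33;  h_138 = 50;  h_139 = 8;  h_140 = 55;  h_141 = 36;  h_142 = 47
  h_143 = 88;  h_144 = 66;  h_145 = 12;  h_146 = 41;  h_147 = 49;  h_148 = 80
  h_149 = 40;  h_150 = 16;  h_151 = 54;  h_152 = 56;  h_153 = 25;  h_154 = 73
  h_155 = 14;  h_156 = 69;  h_157 = 58;  h_158 = 18;  h_159 = 15;  h_160 = 3
  h_161 = 50;  h_162 = 65;  h_163 = 89;  h_164 = 38;  h_165 = 74;  h_166 = 88
  h_167 = 2;  h_168 = 43;  h_169 = 60;  h_170 = 50;  h_171 = 2;  h_172 = 1
  h_173 = 65;  h_174 = 1;  h_175 = 39;  h_176 = 23;  h_177 = 91;  h_178 = 78
  h_179 = 48;  h_180 = 34;  h_181 = 4;  h_182 = 3;  h_183 = 68;  h_184 = 44
  h_185 = 56;  h_186 = 1;  h_187 = 32;  h_188 = 17;  h_189 = 30;  h_190 = 39
  h_191 = 63;  h_192 = 35;  h_193 = 89;  h_194 = 95;  h_195 = 62;  h_196 = 17
  h_197 = 8;  h_198 = 54;  h_199 = 64;  h_200 = 95;  h_201 = 50;  h_202 = 16
  h_203 = 49;  h_204 = 32;  h_205 = 22;  h_206 = 25;  h_207 = 72;  h_208 = 68
  h_209 = 11;  h_210 = 17;  h_211 = 26;  h_212 = 79;  h_213 = 68;  h_214 = 90
h_215 = 16·90 + 32·68 + 45·79 + 7·26 + 12·17 = 88
h_216 = 16·88 + 32·90 + 45·68 + 7·79 + 12·26 = 65

65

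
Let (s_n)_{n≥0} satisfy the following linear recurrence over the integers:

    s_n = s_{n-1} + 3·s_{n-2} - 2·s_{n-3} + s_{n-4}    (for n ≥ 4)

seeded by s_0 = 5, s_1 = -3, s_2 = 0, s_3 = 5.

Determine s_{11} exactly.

2408

s_4 = 1·5 + 3·0 + -2·-3 + 1·5 = 16
s_5 = 1·16 + 3·5 + -2·0 + 1·-3 = 28
s_6 = 1·28 + 3·16 + -2·5 + 1·0 = 66
s_7 = 1·66 + 3·28 + -2·16 + 1·5 = 123
s_8 = 1·123 + 3·66 + -2·28 + 1·16 = 281
s_9 = 1·281 + 3·123 + -2·66 + 1·28 = 546
s_10 = 1·546 + 3·281 + -2·123 + 1·66 = 1209
s_11 = 1·1209 + 3·546 + -2·281 + 1·123 = 2408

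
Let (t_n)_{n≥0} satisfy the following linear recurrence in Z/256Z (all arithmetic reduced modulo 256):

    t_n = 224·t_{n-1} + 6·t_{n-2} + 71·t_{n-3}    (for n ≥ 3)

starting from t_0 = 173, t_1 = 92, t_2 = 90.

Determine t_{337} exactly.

124

t_3 = 224·90 + 6·92 + 71·173 = 227
t_4 = 224·227 + 6·90 + 71·92 = 64
t_5 = 224·64 + 6·227 + 71·90 = 72
t_6 = 224·72 + 6·64 + 71·227 = 117
t_7 = 224·117 + 6·72 + 71·64 = 208
t_8 = 224·208 + 6·117 + 71·72 = 182
Continuing the recurrence:
  t_9 = 147;  t_10 = 148;  t_11 = 108;  t_12 = 189;  t_13 = 244;  t_14 = 226
  t_15 = 227;  t_16 = 152;  t_17 = 0;  t_18 = 133;  t_19 = 136;  t_20 = 30
  t_21 = 83;  t_22 = 12;  t_23 = 196;  t_24 = 205;  t_25 = 76;  t_26 = 170
  t_27 = 99;  t_28 = 176;  t_29 = 120;  t_30 = 149;  t_31 = 0;  t_32 = 198
  t_33 = 147;  t_34 = 68;  t_35 = 220;  t_36 = 221;  t_37 = 100;  t_38 = 178
  t_39 = 99;  t_40 = 136;  t_41 = 176;  t_42 = 165;  t_43 = 56;  t_44 = 174
  t_45 = 83;  t_46 = 60;  t_47 = 180;  t_48 = 237;  t_49 = 60;  t_50 = 250
  t_51 = 227;  t_52 = 32;  t_53 = 168;  t_54 = 181;  t_55 = 48;  t_56 = 214
  t_57 = 147;  t_58 = 244;  t_59 = 76;  t_60 = 253;  t_61 = 212;  t_62 = 130
  t_63 = 227;  t_64 = 120;  t_65 = 96;  t_66 = 197;  t_67 = 232;  t_68 = 62
  t_69 = 83;  t_70 = 108;  t_71 = 164;  t_72 = 13;  t_73 = 44;  t_74 = 74
  t_75 = 99;  t_76 = 144;  t_77 = 216;  t_78 = 213;  t_79 = 96;  t_80 = 230
  t_81 = 147;  t_82 = 164;  t_83 = 188;  t_84 = 29;  t_85 = 68;  t_86 = 82
  t_87 = 99;  t_88 = 104;  t_89 = 16;  t_90 = 229;  t_91 = 152;  t_92 = 206
  t_93 = 83;  t_94 = 156;  t_95 = 148;  t_96 = 45;  t_97 = 28;  t_98 = 154
  t_99 = 227;  t_100 = 0;  t_101 = 8;  t_102 = 245;  t_103 = 144;  t_104 = 246
  t_105 = 147;  t_106 = 84;  t_107 = 44;  t_108 = 61;  t_109 = 180;  t_110 = 34
  t_111 = 227;  t_112 = 88;  t_113 = 192;  t_114 = 5;  t_115 = 72;  t_116 = 94
  t_117 = 83;  t_118 = 204;  t_119 = 132;  t_120 = 77;  t_121 = 12;  t_122 = 234
  t_123 = 99;  t_124 = 112;  t_125 = 56;  t_126 = 21;  t_127 = 192;  t_128 = 6
  t_129 = 147;  t_130 = 4;  t_131 = 156;  t_132 = 93;  t_133 = 36;  t_134 = 242
  t_135 = 99;  t_136 = 72;  t_137 = 112;  t_138 = 37;  t_139 = 248;  t_140 = 238
  t_141 = 83;  t_142 = 252;  t_143 = 116;  t_144 = 109;  t_145 = 252;  t_146 = 58
  t_147 = 227;  t_148 = 224;  t_149 = 104;  t_150 = 53;  t_151 = 240;  t_152 = 22
  t_153 = 147;  t_154 = 180;  t_155 = 12;  t_156 = 125;  t_157 = 148;  t_158 = 194
  t_159 = 227;  t_160 = 56;  t_161 = 32;  t_162 = 69;  t_163 = 168;  t_164 = 126
  t_165 = 83;  t_166 = 44;  t_167 = 100;  t_168 = 141;  t_169 = 236;  t_170 = 138
  t_171 = 99;  t_172 = 80;  t_173 = 152;  t_174 = 85;  t_175 = 32;  t_176 = 38
  t_177 = 147;  t_178 = 100;  t_179 = 124;  t_180 = 157;  t_181 = 4;  t_182 = 146
  t_183 = 99;  t_184 = 40;  t_185 = 208;  t_186 = 101;  t_187 = 88;  t_188 = 14
  t_189 = 83;  t_190 = 92;  t_191 = 84;  t_192 = 173;  t_193 = 220;  t_194 = 218
  t_195 = 227;  t_196 = 192;  t_197 = 200;  t_198 = 117;  t_199 = 80;  t_200 = 54
  t_201 = 147;  t_202 = 20;  t_203 = 236;  t_204 = 189;  t_205 = 116;  t_206 = 98
  t_207 = 227;  t_208 = 24;  t_209 = 128;  t_210 = 133;  t_211 = 8;  t_212 = 158
  t_213 = 83;  t_214 = 140;  t_215 = 68;  t_216 = 205;  t_217 = 204;  t_218 = 42
  t_219 = 99;  t_220 = 48;  t_221 = 248;  t_222 = 149;  t_223 = 128;  t_224 = 70
  t_225 = 147;  t_226 = 196;  t_227 = 92;  t_228 = 221;  t_229 = 228;  t_230 = 50
  t_231 = 99;  t_232 = 8;  t_233 = 48;  t_234 = 165;  t_235 = 184;  t_236 = 46
  t_237 = 83;  t_238 = 188;  t_239 = 52;  t_240 = 237;  t_241 = 188;  t_242 = 122
  t_243 = 227;  t_244 = 160;  t_245 = 40;  t_246 = 181;  t_247 = 176;  t_248 = 86
  t_249 = 147;  t_250 = 116;  t_251 = 204;  t_252 = 253;  t_253 = 84;  t_254 = 2
  t_255 = 227;  t_256 = 248;  t_257 = 224;  t_258 = 197;  t_259 = 104;  t_260 = 190
  t_261 = 83;  t_262 = 236;  t_263 = 36;  t_264 = 13;  t_265 = 172;  t_266 = 202
  t_267 = 99;  t_268 = 16;  t_269 = 88;  t_270 = 213;  t_271 = 224;  t_272 = 102
  t_273 = 147;  t_274 = 36;  t_275 = 60;  t_276 = 29;  t_277 = 196;  t_278 = 210
  t_279 = 99;  t_280 = 232;  t_281 = 144;  t_282 = 229;  t_283 = 24;  t_284 = 78
  t_285 = 83;  t_286 = 28;  t_287 = 20;  t_288 = 45;  t_289 = 156;  t_290 = 26
  t_291 = 227;  t_292 = 128;  t_293 = 136;  t_294 = 245;  t_295 = 16;  t_296 = 118
  t_297 = 147;  t_298 = 212;  t_299 = 172;  t_300 = 61;  t_301 = 52;  t_302 = 162
  t_303 = 227;  t_304 = 216;  t_305 = 64;  t_306 = 5;  t_307 = 200;  t_308 = 222
  t_309 = 83;  t_310 = 76;  t_311 = 4;  t_312 = 77;  t_313 = 140;  t_314 = 106
  t_315 = 99;  t_316 = 240;  t_317 = 184;  t_318 = 21;  t_319 = 64;  t_320 = 134
  t_321 = 147;  t_322 = 132;  t_323 = 28;  t_324 = 93;  t_325 = 164;  t_326 = 114
  t_327 = 99;  t_328 = 200;  t_329 = 240;  t_330 = 37;  t_331 = 120;  t_332 = 110
  t_333 = 83;  t_334 = 124;  t_335 = 244
t_336 = 224·244 + 6·124 + 71·83 = 109
t_337 = 224·109 + 6·244 + 71·124 = 124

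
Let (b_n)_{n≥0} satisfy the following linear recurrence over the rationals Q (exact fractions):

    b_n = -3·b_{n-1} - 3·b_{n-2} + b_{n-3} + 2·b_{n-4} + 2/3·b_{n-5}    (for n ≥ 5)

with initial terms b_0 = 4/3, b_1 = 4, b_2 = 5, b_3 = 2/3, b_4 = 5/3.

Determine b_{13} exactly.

-9914/27

b_5 = -3·5/3 + -3·2/3 + 1·5 + 2·4 + 2/3·4/3 = 62/9
b_6 = -3·62/9 + -3·5/3 + 1·2/3 + 2·5 + 2/3·4 = -37/3
b_7 = -3·-37/3 + -3·62/9 + 1·5/3 + 2·2/3 + 2/3·5 = 68/3
b_8 = -3·68/3 + -3·-37/3 + 1·62/9 + 2·5/3 + 2/3·2/3 = -61/3
b_9 = -3·-61/3 + -3·68/3 + 1·-37/3 + 2·62/9 + 2/3·5/3 = -40/9
b_10 = -3·-40/9 + -3·-61/3 + 1·68/3 + 2·-37/3 + 2/3·62/9 = 2077/27
b_11 = -3·2077/27 + -3·-40/9 + 1·-61/3 + 2·68/3 + 2/3·-37/3 = -602/3
b_12 = -3·-602/3 + -3·2077/27 + 1·-40/9 + 2·-61/3 + 2/3·68/3 = 3071/9
b_13 = -3·3071/9 + -3·-602/3 + 1·2077/27 + 2·-40/9 + 2/3·-61/3 = -9914/27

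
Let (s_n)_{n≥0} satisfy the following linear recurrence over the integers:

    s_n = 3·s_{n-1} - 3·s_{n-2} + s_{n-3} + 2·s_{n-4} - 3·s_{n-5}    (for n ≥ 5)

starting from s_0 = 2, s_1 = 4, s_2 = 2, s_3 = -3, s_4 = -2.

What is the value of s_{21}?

s_5 = 3·-2 + -3·-3 + 1·2 + 2·4 + -3·2 = 7
s_6 = 3·7 + -3·-2 + 1·-3 + 2·2 + -3·4 = 16
s_7 = 3·16 + -3·7 + 1·-2 + 2·-3 + -3·2 = 13
s_8 = 3·13 + -3·16 + 1·7 + 2·-2 + -3·-3 = 3
s_9 = 3·3 + -3·13 + 1·16 + 2·7 + -3·-2 = 6
s_10 = 3·6 + -3·3 + 1·13 + 2·16 + -3·7 = 33
s_11 = 3·33 + -3·6 + 1·3 + 2·13 + -3·16 = 62
s_12 = 3·62 + -3·33 + 1·6 + 2·3 + -3·13 = 60
s_13 = 3·60 + -3·62 + 1·33 + 2·6 + -3·3 = 30
s_14 = 3·30 + -3·60 + 1·62 + 2·33 + -3·6 = 20
s_15 = 3·20 + -3·30 + 1·60 + 2·62 + -3·33 = 55
s_16 = 3·55 + -3·20 + 1·30 + 2·60 + -3·62 = 69
s_17 = 3·69 + -3·55 + 1·20 + 2·30 + -3·60 = -58
s_18 = 3·-58 + -3·69 + 1·55 + 2·20 + -3·30 = -376
s_19 = 3·-376 + -3·-58 + 1·69 + 2·55 + -3·20 = -835
s_20 = 3·-835 + -3·-376 + 1·-58 + 2·69 + -3·55 = -1462
s_21 = 3·-1462 + -3·-835 + 1·-376 + 2·-58 + -3·69 = -2580

-2580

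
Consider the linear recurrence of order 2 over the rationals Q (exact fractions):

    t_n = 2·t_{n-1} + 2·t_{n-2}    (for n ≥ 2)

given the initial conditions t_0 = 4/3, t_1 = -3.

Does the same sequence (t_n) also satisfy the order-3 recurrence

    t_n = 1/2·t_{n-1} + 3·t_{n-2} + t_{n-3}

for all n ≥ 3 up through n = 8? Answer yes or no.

Terms t_0..t_8: 4/3, -3, -10/3, -38/3, -32, -268/3, -728/3, -664, -5440/3
n=3: candidate gives -28/3, actual t_3 = -38/3 ✗

no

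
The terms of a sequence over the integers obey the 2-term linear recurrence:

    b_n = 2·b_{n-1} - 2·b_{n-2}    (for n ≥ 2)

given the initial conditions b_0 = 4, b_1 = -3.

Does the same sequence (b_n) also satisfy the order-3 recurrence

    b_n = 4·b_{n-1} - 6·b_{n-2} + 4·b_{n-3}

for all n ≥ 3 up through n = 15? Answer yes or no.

yes

Terms b_0..b_15: 4, -3, -14, -22, -16, 12, 56, 88, 64, -48, -224, -352, -256, 192, 896, 1408
n=3: candidate gives -22, actual b_3 = -22 ✓
n=4: candidate gives -16, actual b_4 = -16 ✓
n=5: candidate gives 12, actual b_5 = 12 ✓
n=6: candidate gives 56, actual b_6 = 56 ✓
n=7: candidate gives 88, actual b_7 = 88 ✓
n=8: candidate gives 64, actual b_8 = 64 ✓
n=9: candidate gives -48, actual b_9 = -48 ✓
n=10: candidate gives -224, actual b_10 = -224 ✓
n=11: candidate gives -352, actual b_11 = -352 ✓
n=12: candidate gives -256, actual b_12 = -256 ✓
n=13: candidate gives 192, actual b_13 = 192 ✓
n=14: candidate gives 896, actual b_14 = 896 ✓
n=15: candidate gives 1408, actual b_15 = 1408 ✓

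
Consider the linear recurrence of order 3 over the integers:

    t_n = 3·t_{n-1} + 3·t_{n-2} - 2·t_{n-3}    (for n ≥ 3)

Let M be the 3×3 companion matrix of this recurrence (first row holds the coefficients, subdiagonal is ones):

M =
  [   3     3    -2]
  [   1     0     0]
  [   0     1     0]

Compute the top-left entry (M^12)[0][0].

(M^12)[0][0] is the top entry after applying M 12 times to the unit state (1, 0, 0). Equivalently it is h_{14} for the auxiliary sequence (h_n) obeying the same recurrence with h_2 = 1 and h_i = 0 for 0 ≤ i < 2:
h_3 = 3·1 + 3·0 + -2·0 = 3
h_4 = 3·3 + 3·1 + -2·0 = 12
h_5 = 3·12 + 3·3 + -2·1 = 43
h_6 = 3·43 + 3·12 + -2·3 = 159
h_7 = 3·159 + 3·43 + -2·12 = 582
h_8 = 3·582 + 3·159 + -2·43 = 2137
h_9 = 3·2137 + 3·582 + -2·159 = 7839
h_10 = 3·7839 + 3·2137 + -2·582 = 28764
h_11 = 3·28764 + 3·7839 + -2·2137 = 105535
h_12 = 3·105535 + 3·28764 + -2·7839 = 387219
h_13 = 3·387219 + 3·105535 + -2·28764 = 1420734
h_14 = 3·1420734 + 3·387219 + -2·105535 = 5212789

5212789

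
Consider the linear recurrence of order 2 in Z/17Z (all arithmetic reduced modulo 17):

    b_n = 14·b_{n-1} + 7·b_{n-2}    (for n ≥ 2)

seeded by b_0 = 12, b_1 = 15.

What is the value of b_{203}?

b_2 = 14·15 + 7·12 = 5
b_3 = 14·5 + 7·15 = 5
b_4 = 14·5 + 7·5 = 3
b_5 = 14·3 + 7·5 = 9
b_6 = 14·9 + 7·3 = 11
b_7 = 14·11 + 7·9 = 13
Continuing the recurrence:
  b_8 = 4;  b_9 = 11;  b_10 = 12;  b_11 = 7;  b_12 = 12;  b_13 = 13
  b_14 = 11;  b_15 = 7;  b_16 = 5;  b_17 = 0;  b_18 = 1;  b_19 = 14
  b_20 = 16;  b_21 = 16;  b_22 = 13;  b_23 = 5;  b_24 = 8;  b_25 = 11
  b_26 = 6;  b_27 = 8;  b_28 = 1;  b_29 = 2;  b_30 = 1;  b_31 = 11
  b_32 = 8;  b_33 = 2;  b_34 = 16;  b_35 = 0;  b_36 = 10;  b_37 = 4
  b_38 = 7;  b_39 = 7;  b_40 = 11;  b_41 = 16;  b_42 = 12;  b_43 = 8
  b_44 = 9;  b_45 = 12;  b_46 = 10;  b_47 = 3;  b_48 = 10;  b_49 = 8
  b_50 = 12;  b_51 = 3;  b_52 = 7;  b_53 = 0;  b_54 = 15;  b_55 = 6
  b_56 = 2;  b_57 = 2;  b_58 = 8;  b_59 = 7;  b_60 = 1;  b_61 = 12
  b_62 = 5;  b_63 = 1;  b_64 = 15;  b_65 = 13;  b_66 = 15;  b_67 = 12
  b_68 = 1;  b_69 = 13;  b_70 = 2;  b_71 = 0;  b_72 = 14;  b_73 = 9
  b_74 = 3;  b_75 = 3;  b_76 = 12;  b_77 = 2;  b_78 = 10;  b_79 = 1
  b_80 = 16;  b_81 = 10;  b_82 = 14;  b_83 = 11;  b_84 = 14;  b_85 = 1
  b_86 = 10;  b_87 = 11;  b_88 = 3;  b_89 = 0;  b_90 = 4;  b_91 = 5
  b_92 = 13;  b_93 = 13;  b_94 = 1;  b_95 = 3;  b_96 = 15;  b_97 = 10
  b_98 = 7;  b_99 = 15;  b_100 = 4;  b_101 = 8;  b_102 = 4;  b_103 = 10
  b_104 = 15;  b_105 = 8;  b_106 = 13;  b_107 = 0;  b_108 = 6;  b_109 = 16
  b_110 = 11;  b_111 = 11;  b_112 = 10;  b_113 = 13;  b_114 = 14;  b_115 = 15
  b_116 = 2;  b_117 = 14;  b_118 = 6;  b_119 = 12;  b_120 = 6;  b_121 = 15
  b_122 = 14;  b_123 = 12;  b_124 = 11;  b_125 = 0;  b_126 = 9;  b_127 = 7
  b_128 = 8;  b_129 = 8;  b_130 = 15;  b_131 = 11;  b_132 = 4;  b_133 = 14
  b_134 = 3;  b_135 = 4;  b_136 = 9;  b_137 = 1;  b_138 = 9;  b_139 = 14
  b_140 = 4;  b_141 = 1;  b_142 = 8;  b_143 = 0;  b_144 = 5;  b_145 = 2
  b_146 = 12;  b_147 = 12;  b_148 = 14;  b_149 = 8;  b_150 = 6;  b_151 = 4
  b_152 = 13;  b_153 = 6;  b_154 = 5;  b_155 = 10;  b_156 = 5;  b_157 = 4
  b_158 = 6;  b_159 = 10;  b_160 = 12;  b_161 = 0;  b_162 = 16;  b_163 = 3
  b_164 = 1;  b_165 = 1;  b_166 = 4;  b_167 = 12;  b_168 = 9;  b_169 = 6
  b_170 = 11;  b_171 = 9;  b_172 = 16;  b_173 = 15;  b_174 = 16;  b_175 = 6
  b_176 = 9;  b_177 = 15;  b_178 = 1;  b_179 = 0;  b_180 = 7;  b_181 = 13
  b_182 = 10;  b_183 = 10;  b_184 = 6;  b_185 = 1;  b_186 = 5;  b_187 = 9
  b_188 = 8;  b_189 = 5;  b_190 = 7;  b_191 = 14;  b_192 = 7;  b_193 = 9
  b_194 = 5;  b_195 = 14;  b_196 = 10;  b_197 = 0;  b_198 = 2;  b_199 = 11
  b_200 = 15;  b_201 = 15
b_202 = 14·15 + 7·15 = 9
b_203 = 14·9 + 7·15 = 10

10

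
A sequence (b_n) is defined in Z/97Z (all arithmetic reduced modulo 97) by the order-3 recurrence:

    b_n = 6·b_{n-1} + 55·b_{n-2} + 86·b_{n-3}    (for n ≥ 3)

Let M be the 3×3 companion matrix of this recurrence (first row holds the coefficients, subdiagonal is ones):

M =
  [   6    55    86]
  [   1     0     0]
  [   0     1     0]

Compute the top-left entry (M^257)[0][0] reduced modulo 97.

33

(M^257)[0][0] is the top entry after applying M 257 times to the unit state (1, 0, 0). Equivalently it is h_{259} for the auxiliary sequence (h_n) obeying the same recurrence with h_2 = 1 and h_i = 0 for 0 ≤ i < 2:
h_3 = 6·1 + 55·0 + 86·0 = 6
h_4 = 6·6 + 55·1 + 86·0 = 91
h_5 = 6·91 + 55·6 + 86·1 = 89
h_6 = 6·89 + 55·91 + 86·6 = 41
h_7 = 6·41 + 55·89 + 86·91 = 66
h_8 = 6·66 + 55·41 + 86·89 = 23
Continuing the recurrence:
  h_9 = 19;  h_10 = 71;  h_11 = 54;  h_12 = 43;  h_13 = 22;  h_14 = 60
  h_15 = 30;  h_16 = 37;  h_17 = 48;  h_18 = 53;  h_19 = 29;  h_20 = 39
  h_21 = 82;  h_22 = 87;  h_23 = 44;  h_24 = 73;  h_25 = 58;  h_26 = 96
  h_27 = 53;  h_28 = 13;  h_29 = 94;  h_30 = 17;  h_31 = 85;  h_32 = 23
  h_33 = 67;  h_34 = 53;  h_35 = 64;  h_36 = 40;  h_37 = 73;  h_38 = 91
  h_39 = 47;  h_40 = 22;  h_41 = 67;  h_42 = 28;  h_43 = 22;  h_44 = 62
  h_45 = 13;  h_46 = 45;  h_47 = 12;  h_48 = 76;  h_49 = 39;  h_50 = 14
  h_51 = 35;  h_52 = 66;  h_53 = 33;  h_54 = 48;  h_55 = 19;  h_56 = 63
  h_57 = 22;  h_58 = 90;  h_59 = 87;  h_60 = 89;  h_61 = 61;  h_62 = 36
  h_63 = 70;  h_64 = 80;  h_65 = 54;  h_66 = 74;  h_67 = 12;  h_68 = 56
  h_69 = 85;  h_70 = 63;  h_71 = 72;  h_72 = 52;  h_73 = 87;  h_74 = 68
  h_75 = 62;  h_76 = 51;  h_77 = 58;  h_78 = 46;  h_79 = 92;  h_80 = 19
  h_81 = 12;  h_82 = 8;  h_83 = 14;  h_84 = 4;  h_85 = 27;  h_86 = 34
  h_87 = 93;  h_88 = 94;  h_89 = 67;  h_90 = 87;  h_91 = 69;  h_92 = 0
  h_93 = 25;  h_94 = 70;  h_95 = 49;  h_96 = 86;  h_97 = 16;  h_98 = 19
  h_99 = 48;  h_100 = 90;  h_101 = 61;  h_102 = 35;  h_103 = 53;  h_104 = 20
  h_105 = 31;  h_106 = 24;  h_107 = 77;  h_108 = 83;  h_109 = 7;  h_110 = 74
  h_111 = 13;  h_112 = 94;  h_113 = 77;  h_114 = 57;  h_115 = 51;  h_116 = 72
  h_117 = 88;  h_118 = 47;  h_119 = 62;  h_120 = 49;  h_121 = 83;  h_122 = 86
  h_123 = 80;  h_124 = 29;  h_125 = 39;  h_126 = 76;  h_127 = 51;  h_128 = 80
  h_129 = 24;  h_130 = 6;  h_131 = 88;  h_132 = 12;  h_133 = 93;  h_134 = 56
  h_135 = 81;  h_136 = 21;  h_137 = 85;  h_138 = 95;  h_139 = 67;  h_140 = 36
  h_141 = 43;  h_142 = 46;  h_143 = 14;  h_144 = 7;  h_145 = 15;  h_146 = 30
  h_147 = 55;  h_148 = 69;  h_149 = 5;  h_150 = 19;  h_151 = 18;  h_152 = 31
  h_153 = 94;  h_154 = 34;  h_155 = 86;  h_156 = 91;  h_157 = 52;  h_158 = 6
  h_159 = 52;  h_160 = 70;  h_161 = 13;  h_162 = 58;  h_163 = 2;  h_164 = 52
  h_165 = 75;  h_166 = 87;  h_167 = 1;  h_168 = 86;  h_169 = 2;  h_170 = 75
  h_171 = 2;  h_172 = 41;  h_173 = 16;  h_174 = 1;  h_175 = 47;  h_176 = 64
  h_177 = 48;  h_178 = 90;  h_179 = 51;  h_180 = 72;  h_181 = 16;  h_182 = 3
  h_183 = 9;  h_184 = 43;  h_185 = 41;  h_186 = 87;  h_187 = 73;  h_188 = 19
  h_189 = 68;  h_190 = 68;  h_191 = 59;  h_192 = 48;  h_193 = 69;  h_194 = 77
  h_195 = 43;  h_196 = 48;  h_197 = 60;  h_198 = 5;  h_199 = 86;  h_200 = 34
  h_201 = 29;  h_202 = 31;  h_203 = 49;  h_204 = 31;  h_205 = 18;  h_206 = 13
  h_207 = 48;  h_208 = 29;  h_209 = 52;  h_210 = 21;  h_211 = 48;  h_212 = 95
  h_213 = 69;  h_214 = 67;  h_215 = 48;  h_216 = 13;  h_217 = 41;  h_218 = 45
  h_219 = 54;  h_220 = 20;  h_221 = 73;  h_222 = 71;  h_223 = 50;  h_224 = 7
  h_225 = 71;  h_226 = 67;  h_227 = 59;  h_228 = 57;  h_229 = 37;  h_230 = 89
  h_231 = 2;  h_232 = 38;  h_233 = 38;  h_234 = 65;  h_235 = 25;  h_236 = 9
  h_237 = 35;  h_238 = 42;  h_239 = 41;  h_240 = 37;  h_241 = 75;  h_242 = 94
  h_243 = 14;  h_244 = 64;  h_245 = 23;  h_246 = 12;  h_247 = 51;  h_248 = 34
  h_249 = 64;  h_250 = 44;  h_251 = 15;  h_252 = 60;  h_253 = 22;  h_254 = 66
  h_255 = 73;  h_256 = 43;  h_257 = 55
h_258 = 6·55 + 55·43 + 86·73 = 49
h_259 = 6·49 + 55·55 + 86·43 = 33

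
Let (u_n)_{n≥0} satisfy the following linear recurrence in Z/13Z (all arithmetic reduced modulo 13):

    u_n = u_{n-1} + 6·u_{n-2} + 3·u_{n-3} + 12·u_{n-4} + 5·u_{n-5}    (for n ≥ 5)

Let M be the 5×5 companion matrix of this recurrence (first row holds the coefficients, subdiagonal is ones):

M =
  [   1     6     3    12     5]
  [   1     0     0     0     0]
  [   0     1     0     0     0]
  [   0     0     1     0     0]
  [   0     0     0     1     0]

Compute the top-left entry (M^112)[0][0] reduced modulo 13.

1

(M^112)[0][0] is the top entry after applying M 112 times to the unit state (1, 0, 0, 0, 0). Equivalently it is h_{116} for the auxiliary sequence (h_n) obeying the same recurrence with h_4 = 1 and h_i = 0 for 0 ≤ i < 4:
h_5 = 1·1 + 6·0 + 3·0 + 12·0 + 5·0 = 1
h_6 = 1·1 + 6·1 + 3·0 + 12·0 + 5·0 = 7
h_7 = 1·7 + 6·1 + 3·1 + 12·0 + 5·0 = 3
h_8 = 1·3 + 6·7 + 3·1 + 12·1 + 5·0 = 8
h_9 = 1·8 + 6·3 + 3·7 + 12·1 + 5·1 = 12
h_10 = 1·12 + 6·8 + 3·3 + 12·7 + 5·1 = 2
Continuing the recurrence:
  h_11 = 0;  h_12 = 3;  h_13 = 11;  h_14 = 9;  h_15 = 3;  h_16 = 9
  h_17 = 6;  h_18 = 11;  h_19 = 12;  h_20 = 11;  h_21 = 12;  h_22 = 3
  h_23 = 8;  h_24 = 7;  h_25 = 3;  h_26 = 9;  h_27 = 3;  h_28 = 8
  h_29 = 7;  h_30 = 5;  h_31 = 9;  h_32 = 2;  h_33 = 0;  h_34 = 4
  h_35 = 0;  h_36 = 2;  h_37 = 11;  h_38 = 6;  h_39 = 7;  h_40 = 9
  h_41 = 3;  h_42 = 10;  h_43 = 0;  h_44 = 4;  h_45 = 11;  h_46 = 1
  h_47 = 12;  h_48 = 8;  h_49 = 1;  h_50 = 9;  h_51 = 6;  h_52 = 11
  h_53 = 9;  h_54 = 11;  h_55 = 7;  h_56 = 2;  h_57 = 6;  h_58 = 8
  h_59 = 7;  h_60 = 2;  h_61 = 7;  h_62 = 10;  h_63 = 0;  h_64 = 10
  h_65 = 4;  h_66 = 11;  h_67 = 11;  h_68 = 1;  h_69 = 3;  h_70 = 12
  h_71 = 12;  h_72 = 4;  h_73 = 10;  h_74 = 8;  h_75 = 11;  h_76 = 2
  h_77 = 11;  h_78 = 7;  h_79 = 4;  h_80 = 2;  h_81 = 7;  h_82 = 1
  h_83 = 2;  h_84 = 8;  h_85 = 0;  h_86 = 10;  h_87 = 11;  h_88 = 8
  h_89 = 1;  h_90 = 7;  h_91 = 11;  h_92 = 12;  h_93 = 8;  h_94 = 7
  h_95 = 11;  h_96 = 3;  h_97 = 12;  h_98 = 5;  h_99 = 6;  h_100 = 7
  h_101 = 9;  h_102 = 7;  h_103 = 10;  h_104 = 11;  h_105 = 1;  h_106 = 5
  h_107 = 4;  h_108 = 11;  h_109 = 0;  h_110 = 0;  h_111 = 2;  h_112 = 11
  h_113 = 0;  h_114 = 7
h_115 = 1·7 + 6·0 + 3·11 + 12·2 + 5·0 = 12
h_116 = 1·12 + 6·7 + 3·0 + 12·11 + 5·2 = 1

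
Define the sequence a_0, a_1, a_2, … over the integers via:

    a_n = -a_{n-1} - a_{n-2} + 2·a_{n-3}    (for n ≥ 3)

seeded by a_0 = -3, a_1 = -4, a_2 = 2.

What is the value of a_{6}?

a_3 = -1·2 + -1·-4 + 2·-3 = -4
a_4 = -1·-4 + -1·2 + 2·-4 = -6
a_5 = -1·-6 + -1·-4 + 2·2 = 14
a_6 = -1·14 + -1·-6 + 2·-4 = -16

-16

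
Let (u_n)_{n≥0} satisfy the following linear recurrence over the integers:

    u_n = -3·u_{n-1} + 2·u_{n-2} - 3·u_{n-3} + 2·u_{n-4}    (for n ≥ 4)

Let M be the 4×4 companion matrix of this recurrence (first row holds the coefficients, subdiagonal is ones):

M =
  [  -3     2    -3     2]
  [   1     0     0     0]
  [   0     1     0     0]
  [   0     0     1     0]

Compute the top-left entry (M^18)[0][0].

19097392915

(M^18)[0][0] is the top entry after applying M 18 times to the unit state (1, 0, 0, 0). Equivalently it is h_{21} for the auxiliary sequence (h_n) obeying the same recurrence with h_3 = 1 and h_i = 0 for 0 ≤ i < 3:
h_4 = -3·1 + 2·0 + -3·0 + 2·0 = -3
h_5 = -3·-3 + 2·1 + -3·0 + 2·0 = 11
h_6 = -3·11 + 2·-3 + -3·1 + 2·0 = -42
h_7 = -3·-42 + 2·11 + -3·-3 + 2·1 = 159
h_8 = -3·159 + 2·-42 + -3·11 + 2·-3 = -600
h_9 = -3·-600 + 2·159 + -3·-42 + 2·11 = 2266
h_10 = -3·2266 + 2·-600 + -3·159 + 2·-42 = -8559
h_11 = -3·-8559 + 2·2266 + -3·-600 + 2·159 = 32327
h_12 = -3·32327 + 2·-8559 + -3·2266 + 2·-600 = -122097
h_13 = -3·-122097 + 2·32327 + -3·-8559 + 2·2266 = 461154
h_14 = -3·461154 + 2·-122097 + -3·32327 + 2·-8559 = -1741755
h_15 = -3·-1741755 + 2·461154 + -3·-122097 + 2·32327 = 6578518
h_16 = -3·6578518 + 2·-1741755 + -3·461154 + 2·-122097 = -24846720
h_17 = -3·-24846720 + 2·6578518 + -3·-1741755 + 2·461154 = 93844769
h_18 = -3·93844769 + 2·-24846720 + -3·6578518 + 2·-1741755 = -354446811
h_19 = -3·-354446811 + 2·93844769 + -3·-24846720 + 2·6578518 = 1338727167
h_20 = -3·1338727167 + 2·-354446811 + -3·93844769 + 2·-24846720 = -5056302870
h_21 = -3·-5056302870 + 2·1338727167 + -3·-354446811 + 2·93844769 = 19097392915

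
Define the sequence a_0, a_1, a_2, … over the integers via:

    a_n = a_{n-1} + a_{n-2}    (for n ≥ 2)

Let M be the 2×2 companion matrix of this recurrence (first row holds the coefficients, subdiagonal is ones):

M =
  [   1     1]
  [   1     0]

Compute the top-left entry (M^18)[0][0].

4181

(M^18)[0][0] is the top entry after applying M 18 times to the unit state (1, 0). Equivalently it is h_{19} for the auxiliary sequence (h_n) obeying the same recurrence with h_1 = 1 and h_i = 0 for 0 ≤ i < 1:
h_2 = 1·1 + 1·0 = 1
h_3 = 1·1 + 1·1 = 2
h_4 = 1·2 + 1·1 = 3
h_5 = 1·3 + 1·2 = 5
h_6 = 1·5 + 1·3 = 8
h_7 = 1·8 + 1·5 = 13
h_8 = 1·13 + 1·8 = 21
h_9 = 1·21 + 1·13 = 34
h_10 = 1·34 + 1·21 = 55
h_11 = 1·55 + 1·34 = 89
h_12 = 1·89 + 1·55 = 144
h_13 = 1·144 + 1·89 = 233
h_14 = 1·233 + 1·144 = 377
h_15 = 1·377 + 1·233 = 610
h_16 = 1·610 + 1·377 = 987
h_17 = 1·987 + 1·610 = 1597
h_18 = 1·1597 + 1·987 = 2584
h_19 = 1·2584 + 1·1597 = 4181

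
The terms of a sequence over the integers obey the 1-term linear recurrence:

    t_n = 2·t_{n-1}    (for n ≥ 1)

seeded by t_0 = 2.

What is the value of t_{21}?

t_1 = 2·2 = 4
t_2 = 2·4 = 8
t_3 = 2·8 = 16
t_4 = 2·16 = 32
t_5 = 2·32 = 64
t_6 = 2·64 = 128
t_7 = 2·128 = 256
t_8 = 2·256 = 512
t_9 = 2·512 = 1024
t_10 = 2·1024 = 2048
t_11 = 2·2048 = 4096
t_12 = 2·4096 = 8192
t_13 = 2·8192 = 16384
t_14 = 2·16384 = 32768
t_15 = 2·32768 = 65536
t_16 = 2·65536 = 131072
t_17 = 2·131072 = 262144
t_18 = 2·262144 = 524288
t_19 = 2·524288 = 1048576
t_20 = 2·1048576 = 2097152
t_21 = 2·2097152 = 4194304

4194304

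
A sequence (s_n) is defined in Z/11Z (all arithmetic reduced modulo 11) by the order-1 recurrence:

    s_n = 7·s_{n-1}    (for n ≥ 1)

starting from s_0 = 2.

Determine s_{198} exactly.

s_1 = 7·2 = 3
s_2 = 7·3 = 10
s_3 = 7·10 = 4
s_4 = 7·4 = 6
s_5 = 7·6 = 9
s_6 = 7·9 = 8
s_7 = 7·8 = 1
s_8 = 7·1 = 7
s_9 = 7·7 = 5
s_10 = 7·5 = 2
(s_10) = (2) = (s_0), so the sequence has period 10.
198 ≡ 8 (mod 10), hence s_198 = s_8 = 7.

7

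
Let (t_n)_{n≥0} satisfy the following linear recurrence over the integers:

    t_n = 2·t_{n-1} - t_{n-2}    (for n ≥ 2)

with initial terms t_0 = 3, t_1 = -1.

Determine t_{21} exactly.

t_2 = 2·-1 + -1·3 = -5
t_3 = 2·-5 + -1·-1 = -9
t_4 = 2·-9 + -1·-5 = -13
t_5 = 2·-13 + -1·-9 = -17
t_6 = 2·-17 + -1·-13 = -21
t_7 = 2·-21 + -1·-17 = -25
t_8 = 2·-25 + -1·-21 = -29
t_9 = 2·-29 + -1·-25 = -33
t_10 = 2·-33 + -1·-29 = -37
t_11 = 2·-37 + -1·-33 = -41
t_12 = 2·-41 + -1·-37 = -45
t_13 = 2·-45 + -1·-41 = -49
t_14 = 2·-49 + -1·-45 = -53
t_15 = 2·-53 + -1·-49 = -57
t_16 = 2·-57 + -1·-53 = -61
t_17 = 2·-61 + -1·-57 = -65
t_18 = 2·-65 + -1·-61 = -69
t_19 = 2·-69 + -1·-65 = -73
t_20 = 2·-73 + -1·-69 = -77
t_21 = 2·-77 + -1·-73 = -81

-81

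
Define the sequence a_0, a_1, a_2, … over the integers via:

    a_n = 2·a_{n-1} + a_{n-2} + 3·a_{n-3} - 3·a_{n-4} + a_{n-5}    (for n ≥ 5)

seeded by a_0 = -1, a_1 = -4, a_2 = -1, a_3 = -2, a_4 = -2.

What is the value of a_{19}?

-917774

a_5 = 2·-2 + 1·-2 + 3·-1 + -3·-4 + 1·-1 = 2
a_6 = 2·2 + 1·-2 + 3·-2 + -3·-1 + 1·-4 = -5
a_7 = 2·-5 + 1·2 + 3·-2 + -3·-2 + 1·-1 = -9
a_8 = 2·-9 + 1·-5 + 3·2 + -3·-2 + 1·-2 = -13
a_9 = 2·-13 + 1·-9 + 3·-5 + -3·2 + 1·-2 = -58
a_10 = 2·-58 + 1·-13 + 3·-9 + -3·-5 + 1·2 = -139
a_11 = 2·-139 + 1·-58 + 3·-13 + -3·-9 + 1·-5 = -353
a_12 = 2·-353 + 1·-139 + 3·-58 + -3·-13 + 1·-9 = -989
a_13 = 2·-989 + 1·-353 + 3·-139 + -3·-58 + 1·-13 = -2587
a_14 = 2·-2587 + 1·-989 + 3·-353 + -3·-139 + 1·-58 = -6863
a_15 = 2·-6863 + 1·-2587 + 3·-989 + -3·-353 + 1·-139 = -18360
a_16 = 2·-18360 + 1·-6863 + 3·-2587 + -3·-989 + 1·-353 = -48730
a_17 = 2·-48730 + 1·-18360 + 3·-6863 + -3·-2587 + 1·-989 = -129637
a_18 = 2·-129637 + 1·-48730 + 3·-18360 + -3·-6863 + 1·-2587 = -345082
a_19 = 2·-345082 + 1·-129637 + 3·-48730 + -3·-18360 + 1·-6863 = -917774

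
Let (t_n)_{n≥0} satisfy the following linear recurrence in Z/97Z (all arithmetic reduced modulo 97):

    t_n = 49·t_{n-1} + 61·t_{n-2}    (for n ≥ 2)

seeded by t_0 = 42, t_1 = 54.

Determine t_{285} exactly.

t_2 = 49·54 + 61·42 = 67
t_3 = 49·67 + 61·54 = 78
t_4 = 49·78 + 61·67 = 52
t_5 = 49·52 + 61·78 = 31
t_6 = 49·31 + 61·52 = 35
t_7 = 49·35 + 61·31 = 17
Continuing the recurrence:
  t_8 = 58;  t_9 = 96;  t_10 = 94;  t_11 = 83;  t_12 = 4;  t_13 = 21
  t_14 = 12;  t_15 = 26;  t_16 = 66;  t_17 = 67;  t_18 = 34;  t_19 = 30
  t_20 = 52;  t_21 = 13;  t_22 = 26;  t_23 = 30;  t_24 = 49;  t_25 = 60
  t_26 = 12;  t_27 = 77;  t_28 = 43;  t_29 = 14;  t_30 = 11;  t_31 = 35
  t_32 = 58;  t_33 = 30;  t_34 = 61;  t_35 = 66;  t_36 = 68;  t_37 = 83
  t_38 = 67;  t_39 = 4;  t_40 = 15;  t_41 = 9;  t_42 = 95;  t_43 = 63
  t_44 = 55;  t_45 = 39;  t_46 = 28;  t_47 = 65;  t_48 = 43;  t_49 = 58
  t_50 = 33;  t_51 = 14;  t_52 = 80;  t_53 = 21;  t_54 = 89;  t_55 = 16
  t_56 = 5;  t_57 = 57;  t_58 = 91;  t_59 = 79;  t_60 = 13;  t_61 = 24
  t_62 = 29;  t_63 = 72;  t_64 = 59;  t_65 = 8;  t_66 = 14;  t_67 = 10
  t_68 = 83;  t_69 = 21;  t_70 = 78;  t_71 = 59;  t_72 = 83;  t_73 = 3
  t_74 = 69;  t_75 = 72;  t_76 = 74;  t_77 = 64;  t_78 = 84;  t_79 = 66
  t_80 = 16;  t_81 = 57;  t_82 = 83;  t_83 = 75;  t_84 = 8;  t_85 = 20
  t_86 = 13;  t_87 = 14;  t_88 = 24;  t_89 = 90;  t_90 = 54;  t_91 = 85
  t_92 = 87;  t_93 = 39;  t_94 = 40;  t_95 = 71;  t_96 = 2;  t_97 = 64
  t_98 = 57;  t_99 = 4;  t_100 = 84;  t_101 = 92;  t_102 = 29;  t_103 = 49
  t_104 = 96;  t_105 = 30;  t_106 = 51;  t_107 = 61;  t_108 = 86;  t_109 = 78
  t_110 = 47;  t_111 = 77;  t_112 = 44;  t_113 = 63;  t_114 = 48;  t_115 = 84
  t_116 = 60;  t_117 = 13;  t_118 = 29;  t_119 = 80;  t_120 = 63;  t_121 = 13
  t_122 = 18;  t_123 = 26;  t_124 = 44;  t_125 = 56;  t_126 = 93;  t_127 = 19
  t_128 = 8;  t_129 = 96;  t_130 = 51;  t_131 = 13;  t_132 = 62;  t_133 = 48
  t_134 = 23;  t_135 = 78;  t_136 = 84;  t_137 = 47;  t_138 = 55;  t_139 = 33
  t_140 = 25;  t_141 = 37;  t_142 = 40;  t_143 = 46;  t_144 = 38;  t_145 = 12
  t_146 = 93;  t_147 = 51;  t_148 = 24;  t_149 = 19;  t_150 = 67;  t_151 = 77
  t_152 = 3;  t_153 = 91;  t_154 = 83;  t_155 = 15;  t_156 = 75;  t_157 = 31
  t_158 = 80;  t_159 = 88;  t_160 = 74;  t_161 = 70;  t_162 = 87;  t_163 = 94
  t_164 = 19;  t_165 = 69;  t_166 = 78;  t_167 = 77;  t_168 = 92;  t_169 = 87
  t_170 = 78;  t_171 = 11;  t_172 = 59;  t_173 = 70;  t_174 = 45;  t_175 = 73
  t_176 = 17;  t_177 = 48;  t_178 = 91;  t_179 = 15;  t_180 = 78;  t_181 = 81
  t_182 = 94;  t_183 = 41;  t_184 = 80;  t_185 = 19;  t_186 = 88;  t_187 = 39
  t_188 = 4;  t_189 = 53;  t_190 = 28;  t_191 = 46;  t_192 = 82;  t_193 = 34
  t_194 = 72;  t_195 = 73;  t_196 = 15;  t_197 = 47;  t_198 = 17;  t_199 = 14
  t_200 = 74;  t_201 = 18;  t_202 = 61;  t_203 = 13;  t_204 = 90;  t_205 = 62
  t_206 = 89;  t_207 = 92;  t_208 = 43;  t_209 = 56;  t_210 = 32;  t_211 = 37
  t_212 = 79;  t_213 = 17;  t_214 = 26;  t_215 = 80;  t_216 = 74;  t_217 = 67
  t_218 = 37;  t_219 = 80;  t_220 = 66;  t_221 = 63;  t_222 = 32;  t_223 = 76
  t_224 = 50;  t_225 = 5;  t_226 = 94;  t_227 = 61;  t_228 = 90;  t_229 = 80
  t_230 = 1;  t_231 = 79;  t_232 = 52;  t_233 = 92;  t_234 = 17;  t_235 = 43
  t_236 = 40;  t_237 = 24;  t_238 = 27;  t_239 = 71;  t_240 = 82;  t_241 = 7
  t_242 = 10;  t_243 = 44;  t_244 = 50;  t_245 = 90;  t_246 = 88;  t_247 = 5
  t_248 = 84;  t_249 = 56;  t_250 = 11;  t_251 = 75;  t_252 = 78;  t_253 = 55
  t_254 = 81;  t_255 = 49;  t_256 = 67;  t_257 = 64;  t_258 = 45;  t_259 = 95
  t_260 = 28;  t_261 = 86;  t_262 = 5;  t_263 = 59;  t_264 = 92;  t_265 = 56
  t_266 = 14;  t_267 = 28;  t_268 = 92;  t_269 = 8;  t_270 = 87;  t_271 = 95
  t_272 = 68;  t_273 = 9;  t_274 = 30;  t_275 = 79;  t_276 = 75;  t_277 = 55
  t_278 = 92;  t_279 = 6;  t_280 = 86;  t_281 = 21;  t_282 = 67;  t_283 = 5
t_284 = 49·5 + 61·67 = 64
t_285 = 49·64 + 61·5 = 46

46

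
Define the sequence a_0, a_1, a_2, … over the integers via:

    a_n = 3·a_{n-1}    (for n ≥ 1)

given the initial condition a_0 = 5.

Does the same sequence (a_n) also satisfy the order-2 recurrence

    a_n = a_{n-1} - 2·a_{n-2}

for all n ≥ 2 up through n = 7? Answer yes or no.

no

Terms a_0..a_7: 5, 15, 45, 135, 405, 1215, 3645, 10935
n=2: candidate gives 5, actual a_2 = 45 ✗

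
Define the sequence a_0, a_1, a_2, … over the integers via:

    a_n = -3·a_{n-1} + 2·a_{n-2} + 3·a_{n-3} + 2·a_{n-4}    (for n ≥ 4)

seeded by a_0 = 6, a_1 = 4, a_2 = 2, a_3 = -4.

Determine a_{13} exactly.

-2043326

a_4 = -3·-4 + 2·2 + 3·4 + 2·6 = 40
a_5 = -3·40 + 2·-4 + 3·2 + 2·4 = -114
a_6 = -3·-114 + 2·40 + 3·-4 + 2·2 = 414
a_7 = -3·414 + 2·-114 + 3·40 + 2·-4 = -1358
a_8 = -3·-1358 + 2·414 + 3·-114 + 2·40 = 4640
a_9 = -3·4640 + 2·-1358 + 3·414 + 2·-114 = -15622
a_10 = -3·-15622 + 2·4640 + 3·-1358 + 2·414 = 52900
a_11 = -3·52900 + 2·-15622 + 3·4640 + 2·-1358 = -178740
a_12 = -3·-178740 + 2·52900 + 3·-15622 + 2·4640 = 604434
a_13 = -3·604434 + 2·-178740 + 3·52900 + 2·-15622 = -2043326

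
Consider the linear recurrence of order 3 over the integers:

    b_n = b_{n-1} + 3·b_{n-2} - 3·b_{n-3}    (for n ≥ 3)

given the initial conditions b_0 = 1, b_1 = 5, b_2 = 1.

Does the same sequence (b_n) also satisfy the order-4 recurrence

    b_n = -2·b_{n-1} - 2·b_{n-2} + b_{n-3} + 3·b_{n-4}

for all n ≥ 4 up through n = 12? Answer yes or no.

no

Terms b_0..b_12: 1, 5, 1, 13, 1, 37, 1, 109, 1, 325, 1, 973, 1
n=4: candidate gives -20, actual b_4 = 1 ✗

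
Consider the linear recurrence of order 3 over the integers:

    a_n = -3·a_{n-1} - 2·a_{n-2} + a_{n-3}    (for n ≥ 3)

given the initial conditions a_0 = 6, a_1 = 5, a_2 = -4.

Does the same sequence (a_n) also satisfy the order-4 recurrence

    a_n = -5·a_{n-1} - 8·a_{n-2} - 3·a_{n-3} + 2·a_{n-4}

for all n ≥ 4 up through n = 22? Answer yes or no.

yes

Terms a_0..a_22: 6, 5, -4, 8, -11, 13, -9, -10, 61, -172, 384, -747, 1301, -2025, 2726, -2827, 1004, 5368, -20939, 53085, -112009, 208918, -349651
n=4: candidate gives -11, actual a_4 = -11 ✓
n=5: candidate gives 13, actual a_5 = 13 ✓
n=6: candidate gives -9, actual a_6 = -9 ✓
n=7: candidate gives -10, actual a_7 = -10 ✓
n=8: candidate gives 61, actual a_8 = 61 ✓
n=9: candidate gives -172, actual a_9 = -172 ✓
n=10: candidate gives 384, actual a_10 = 384 ✓
n=11: candidate gives -747, actual a_11 = -747 ✓
n=12: candidate gives 1301, actual a_12 = 1301 ✓
n=13: candidate gives -2025, actual a_13 = -2025 ✓
n=14: candidate gives 2726, actual a_14 = 2726 ✓
n=15: candidate gives -2827, actual a_15 = -2827 ✓
n=16: candidate gives 1004, actual a_16 = 1004 ✓
n=17: candidate gives 5368, actual a_17 = 5368 ✓
n=18: candidate gives -20939, actual a_18 = -20939 ✓
n=19: candidate gives 53085, actual a_19 = 53085 ✓
n=20: candidate gives -112009, actual a_20 = -112009 ✓
n=21: candidate gives 208918, actual a_21 = 208918 ✓
n=22: candidate gives -349651, actual a_22 = -349651 ✓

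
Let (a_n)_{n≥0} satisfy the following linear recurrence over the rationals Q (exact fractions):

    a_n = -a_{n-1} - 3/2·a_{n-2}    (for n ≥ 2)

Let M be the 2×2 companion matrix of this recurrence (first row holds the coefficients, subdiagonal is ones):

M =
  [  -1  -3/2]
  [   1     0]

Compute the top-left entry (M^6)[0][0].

(M^6)[0][0] is the top entry after applying M 6 times to the unit state (1, 0). Equivalently it is h_{7} for the auxiliary sequence (h_n) obeying the same recurrence with h_1 = 1 and h_i = 0 for 0 ≤ i < 1:
h_2 = -1·1 + -3/2·0 = -1
h_3 = -1·-1 + -3/2·1 = -1/2
h_4 = -1·-1/2 + -3/2·-1 = 2
h_5 = -1·2 + -3/2·-1/2 = -5/4
h_6 = -1·-5/4 + -3/2·2 = -7/4
h_7 = -1·-7/4 + -3/2·-5/4 = 29/8

29/8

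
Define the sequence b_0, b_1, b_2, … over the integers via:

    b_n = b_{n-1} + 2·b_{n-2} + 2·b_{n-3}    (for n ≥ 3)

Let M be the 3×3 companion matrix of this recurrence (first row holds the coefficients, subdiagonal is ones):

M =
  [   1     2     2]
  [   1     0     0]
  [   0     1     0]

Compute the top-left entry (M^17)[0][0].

(M^17)[0][0] is the top entry after applying M 17 times to the unit state (1, 0, 0). Equivalently it is h_{19} for the auxiliary sequence (h_n) obeying the same recurrence with h_2 = 1 and h_i = 0 for 0 ≤ i < 2:
h_3 = 1·1 + 2·0 + 2·0 = 1
h_4 = 1·1 + 2·1 + 2·0 = 3
h_5 = 1·3 + 2·1 + 2·1 = 7
h_6 = 1·7 + 2·3 + 2·1 = 15
h_7 = 1·15 + 2·7 + 2·3 = 35
h_8 = 1·35 + 2·15 + 2·7 = 79
h_9 = 1·79 + 2·35 + 2·15 = 179
h_10 = 1·179 + 2·79 + 2·35 = 407
h_11 = 1·407 + 2·179 + 2·79 = 923
h_12 = 1·923 + 2·407 + 2·179 = 2095
h_13 = 1·2095 + 2·923 + 2·407 = 4755
h_14 = 1·4755 + 2·2095 + 2·923 = 10791
h_15 = 1·10791 + 2·4755 + 2·2095 = 24491
h_16 = 1·24491 + 2·10791 + 2·4755 = 55583
h_17 = 1·55583 + 2·24491 + 2·10791 = 126147
h_18 = 1·126147 + 2·55583 + 2·24491 = 286295
h_19 = 1·286295 + 2·126147 + 2·55583 = 649755

649755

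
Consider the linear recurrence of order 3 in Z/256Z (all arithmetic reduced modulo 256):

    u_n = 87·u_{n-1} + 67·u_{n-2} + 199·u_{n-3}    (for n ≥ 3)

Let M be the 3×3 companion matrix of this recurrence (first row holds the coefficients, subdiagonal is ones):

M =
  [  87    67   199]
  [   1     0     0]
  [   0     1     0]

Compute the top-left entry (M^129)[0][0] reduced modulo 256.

87

(M^129)[0][0] is the top entry after applying M 129 times to the unit state (1, 0, 0). Equivalently it is h_{131} for the auxiliary sequence (h_n) obeying the same recurrence with h_2 = 1 and h_i = 0 for 0 ≤ i < 2:
h_3 = 87·1 + 67·0 + 199·0 = 87
h_4 = 87·87 + 67·1 + 199·0 = 212
h_5 = 87·212 + 67·87 + 199·1 = 152
h_6 = 87·152 + 67·212 + 199·87 = 197
h_7 = 87·197 + 67·152 + 199·212 = 135
h_8 = 87·135 + 67·197 + 199·152 = 152
Continuing the recurrence:
  h_9 = 32;  h_10 = 153;  h_11 = 135;  h_12 = 204;  h_13 = 152;  h_14 = 253
  h_15 = 87;  h_16 = 240;  h_17 = 0;  h_18 = 113;  h_19 = 247;  h_20 = 132
  h_21 = 88;  h_22 = 117;  h_23 = 103;  h_24 = 8;  h_25 = 160;  h_26 = 137
  h_27 = 167;  h_28 = 252;  h_29 = 216;  h_30 = 45;  h_31 = 183;  h_32 = 224
  h_33 = 0;  h_34 = 225;  h_35 = 151;  h_36 = 52;  h_37 = 24;  h_38 = 37
  h_39 = 71;  h_40 = 120;  h_41 = 32;  h_42 = 121;  h_43 = 199;  h_44 = 44
  h_45 = 24;  h_46 = 93;  h_47 = 23;  h_48 = 208;  h_49 = 0;  h_50 = 81
  h_51 = 55;  h_52 = 228;  h_53 = 216;  h_54 = 213;  h_55 = 39;  h_56 = 232
  h_57 = 160;  h_58 = 105;  h_59 = 231;  h_60 = 92;  h_61 = 88;  h_62 = 141
  h_63 = 119;  h_64 = 192;  h_65 = 0;  h_66 = 193;  h_67 = 215;  h_68 = 148
  h_69 = 152;  h_70 = 133;  h_71 = 7;  h_72 = 88;  h_73 = 32;  h_74 = 89
  h_75 = 7;  h_76 = 140;  h_77 = 152;  h_78 = 189;  h_79 = 215;  h_80 = 176
  h_81 = 0;  h_82 = 49;  h_83 = 119;  h_84 = 68;  h_85 = 88;  h_86 = 53
  h_87 = 231;  h_88 = 200;  h_89 = 160;  h_90 = 73;  h_91 = 39;  h_92 = 188
  h_93 = 216;  h_94 = 237;  h_95 = 55;  h_96 = 160;  h_97 = 0;  h_98 = 161
  h_99 = 23;  h_100 = 244;  h_101 = 24;  h_102 = 229;  h_103 = 199;  h_104 = 56
  h_105 = 32;  h_106 = 57;  h_107 = 71;  h_108 = 236;  h_109 = 24;  h_110 = 29
  h_111 = 151;  h_112 = 144;  h_113 = 0;  h_114 = 17;  h_115 = 183;  h_116 = 164
  h_117 = 216;  h_118 = 149;  h_119 = 167;  h_120 = 168;  h_121 = 160;  h_122 = 41
  h_123 = 103;  h_124 = 28;  h_125 = 88;  h_126 = 77;  h_127 = 247;  h_128 = 128
  h_129 = 0
h_130 = 87·0 + 67·128 + 199·247 = 129
h_131 = 87·129 + 67·0 + 199·128 = 87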